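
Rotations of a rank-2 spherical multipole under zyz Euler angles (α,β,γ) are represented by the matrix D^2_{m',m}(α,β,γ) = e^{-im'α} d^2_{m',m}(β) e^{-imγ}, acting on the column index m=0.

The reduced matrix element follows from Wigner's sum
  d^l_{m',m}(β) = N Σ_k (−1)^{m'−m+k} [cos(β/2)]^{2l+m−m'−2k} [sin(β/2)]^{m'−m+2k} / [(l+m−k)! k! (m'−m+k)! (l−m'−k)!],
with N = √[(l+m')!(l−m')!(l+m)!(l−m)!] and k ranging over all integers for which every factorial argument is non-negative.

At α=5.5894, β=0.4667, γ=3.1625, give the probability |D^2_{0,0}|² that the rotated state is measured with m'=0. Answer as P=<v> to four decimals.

P=0.4849

Split into d^2_{0,0}(β=0.4667) × two z-phases.
With c≡cos(β/2)=0.972897 and s≡sin(β/2)=0.231238, N=[2·2·2·2]^{1/2}=4.000000
k: max(0,(0)−(0))=0 … min(2+(0),2−(0))=2
  k=0: (−1)^0·4.0000/(4)·0.9729^4·0.2312^0 = +0.895917
  k=1: (−1)^1·4.0000/(1)·0.9729^2·0.2312^2 = -0.202447
  k=2: (−1)^2·4.0000/(4)·0.9729^0·0.2312^4 = +0.002859
d^2_{0,0}(0.4667) = +0.895917 -0.202447 +0.002859 = +0.696329
|D^2_{0,0}|² = |d^2_{0,0}(β)|² = (+0.696329)² = 0.484874 (the z-rotation phases have unit modulus)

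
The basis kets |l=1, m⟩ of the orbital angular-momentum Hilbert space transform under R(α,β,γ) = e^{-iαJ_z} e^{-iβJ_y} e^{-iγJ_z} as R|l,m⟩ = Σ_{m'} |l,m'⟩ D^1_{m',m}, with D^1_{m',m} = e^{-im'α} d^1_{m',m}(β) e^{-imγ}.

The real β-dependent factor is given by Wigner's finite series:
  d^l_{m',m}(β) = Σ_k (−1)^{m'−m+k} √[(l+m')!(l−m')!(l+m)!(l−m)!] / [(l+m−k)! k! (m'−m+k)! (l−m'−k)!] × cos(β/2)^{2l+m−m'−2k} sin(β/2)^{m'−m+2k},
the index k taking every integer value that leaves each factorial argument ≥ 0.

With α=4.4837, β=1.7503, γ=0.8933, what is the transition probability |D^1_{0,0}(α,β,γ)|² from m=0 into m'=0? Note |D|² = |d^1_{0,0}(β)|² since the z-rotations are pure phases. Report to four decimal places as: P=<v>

First d^1_{0,0}(β=1.7503), then the phase factors e^{-i(0)α} and e^{-i(0)γ}:
With c≡cos(β/2)=0.640882 and s≡sin(β/2)=0.767640, N=[1·1·1·1]^{1/2}=1.000000
k: max(0,(0)−(0))=0 … min(1+(0),1−(0))=1
  k=0: (−1)^0·1.0000/(1)·0.6409^2·0.7676^0 = +0.410729
  k=1: (−1)^1·1.0000/(1)·0.6409^0·0.7676^2 = -0.589271
d^1_{0,0}(1.7503) = +0.410729 -0.589271 = -0.178541
|D^1_{0,0}|² = |d^1_{0,0}(β)|² = (-0.178541)² = 0.031877 (the z-rotation phases have unit modulus)

P=0.0319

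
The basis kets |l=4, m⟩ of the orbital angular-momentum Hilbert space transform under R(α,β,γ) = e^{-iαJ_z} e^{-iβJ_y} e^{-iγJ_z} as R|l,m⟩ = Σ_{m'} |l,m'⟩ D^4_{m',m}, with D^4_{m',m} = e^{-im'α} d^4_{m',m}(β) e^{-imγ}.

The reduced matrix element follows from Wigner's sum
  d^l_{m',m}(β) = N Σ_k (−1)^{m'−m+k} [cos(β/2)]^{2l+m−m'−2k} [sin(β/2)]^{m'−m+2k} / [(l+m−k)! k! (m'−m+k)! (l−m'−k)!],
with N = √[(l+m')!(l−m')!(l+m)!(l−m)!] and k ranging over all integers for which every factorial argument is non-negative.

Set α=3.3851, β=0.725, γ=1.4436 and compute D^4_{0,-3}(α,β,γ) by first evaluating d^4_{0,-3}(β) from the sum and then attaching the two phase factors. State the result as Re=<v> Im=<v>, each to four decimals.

Split into d^4_{0,-3}(β=0.725) × two z-phases.
Half-angle: c=0.935013, s=0.354613. N=√(24·24·1·5040)=1703.830978
The bounds max(0,m−m')=0 and min(l+m,l−m')=1 give 2 terms
  k=0: (−1)^3·1703.8310/(144)·0.9350^5·0.3546^3 = -0.377065
  k=1: (−1)^4·1703.8310/(144)·0.9350^3·0.3546^5 = +0.054236
d^4_{0,-3}(0.725) = -0.377065 +0.054236 = -0.322829
Phases: e^{-i·(0)·3.3851}=+1.000000+0.000000i, e^{-i·(-3)·1.4436}=-0.372396-0.928074i ⇒ D=+0.120220+0.299609i

Re=0.1202 Im=0.2996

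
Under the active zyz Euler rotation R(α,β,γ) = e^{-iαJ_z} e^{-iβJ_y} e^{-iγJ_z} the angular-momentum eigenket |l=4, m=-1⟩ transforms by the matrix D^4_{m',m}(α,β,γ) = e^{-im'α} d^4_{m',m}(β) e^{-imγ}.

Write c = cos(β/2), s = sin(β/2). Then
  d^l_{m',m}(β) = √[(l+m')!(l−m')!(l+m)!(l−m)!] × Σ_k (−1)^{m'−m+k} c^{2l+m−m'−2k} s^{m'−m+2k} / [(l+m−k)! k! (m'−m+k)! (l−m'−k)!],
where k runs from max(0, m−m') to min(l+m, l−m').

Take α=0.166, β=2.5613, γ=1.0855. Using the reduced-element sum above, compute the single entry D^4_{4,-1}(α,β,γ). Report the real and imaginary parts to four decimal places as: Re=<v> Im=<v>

Split into d^4_{4,-1}(β=2.5613) × two z-phases.
With c≡cos(β/2)=0.286092 and s≡sin(β/2)=0.958202, N=[40320·1·6·120]^{1/2}=5387.986637
The bounds max(0,m−m')=0 and min(l+m,l−m')=0 give 1 term
  k=0: (−1)^5·5387.9866/(720)·0.2861^3·0.9582^5 = -0.141546
d^4_{4,-1}(2.5613) = -0.141546
D = (+0.787533-0.616272i)·(-0.141546)·(+0.466470+0.884537i) = -0.129158-0.057911i

Re=-0.1292 Im=-0.0579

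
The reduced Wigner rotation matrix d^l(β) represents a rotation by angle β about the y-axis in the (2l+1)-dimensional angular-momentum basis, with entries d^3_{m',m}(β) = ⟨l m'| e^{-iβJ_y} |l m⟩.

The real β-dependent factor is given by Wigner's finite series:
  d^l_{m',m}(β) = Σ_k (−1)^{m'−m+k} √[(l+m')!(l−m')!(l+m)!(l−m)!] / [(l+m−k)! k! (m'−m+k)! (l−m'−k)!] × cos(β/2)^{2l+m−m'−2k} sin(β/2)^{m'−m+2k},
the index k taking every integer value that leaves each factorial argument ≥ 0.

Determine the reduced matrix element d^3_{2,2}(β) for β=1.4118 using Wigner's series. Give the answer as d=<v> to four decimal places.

d=-0.5115

d^3_{2,2}(β=1.4118) via Wigner's sum:
c=cos(1.4118/2)=0.761028, s=sin(1.4118/2)=0.648719; N=√[120·1·120·1]=120.000000
k: max(0,(2)−(2))=0 … min(3+(2),3−(2))=1
  k=0: (−1)^0·120.0000/(120)·0.7610^6·0.6487^0 = +0.194269
  k=1: (−1)^1·120.0000/(24)·0.7610^4·0.6487^2 = -0.705807
d^3_{2,2}(1.4118) = +0.194269 -0.705807 = -0.511538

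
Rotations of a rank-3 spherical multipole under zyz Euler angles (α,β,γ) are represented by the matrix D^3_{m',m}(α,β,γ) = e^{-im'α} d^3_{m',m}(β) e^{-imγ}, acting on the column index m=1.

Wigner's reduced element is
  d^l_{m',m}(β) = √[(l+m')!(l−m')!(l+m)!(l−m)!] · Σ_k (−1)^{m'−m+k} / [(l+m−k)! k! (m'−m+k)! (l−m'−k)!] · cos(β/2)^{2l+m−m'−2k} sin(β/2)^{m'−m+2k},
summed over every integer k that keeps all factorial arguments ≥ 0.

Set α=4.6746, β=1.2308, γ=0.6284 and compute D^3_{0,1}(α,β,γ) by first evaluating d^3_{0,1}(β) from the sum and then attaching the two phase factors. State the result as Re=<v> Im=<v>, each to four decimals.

D^3_{0,1}(4.6746,1.2308,0.6284) = e^{-i·0·4.6746}·d^3_{0,1}(1.2308)·e^{-i·1·0.6284}. Compute d first:
With c≡cos(β/2)=0.816543 and s≡sin(β/2)=0.577285, N=[6·6·24·2]^{1/2}=41.569219
k∈{1,2,3} keeps every argument non-negative
  k=1: (−1)^0·41.5692/(12)·0.8165^5·0.5773^1 = +0.725897
  k=2: (−1)^1·41.5692/(4)·0.8165^3·0.5773^3 = -1.088478
  k=3: (−1)^2·41.5692/(12)·0.8165^1·0.5773^5 = +0.181352
d^3_{0,1}(1.2308) = +0.725897 -1.088478 +0.181352 = -0.181229
Phases: e^{-i·(0)·4.6746}=+1.000000+0.000000i, e^{-i·(1)·0.6284}=+0.808969-0.587851i ⇒ D=-0.146609+0.106536i

Re=-0.1466 Im=0.1065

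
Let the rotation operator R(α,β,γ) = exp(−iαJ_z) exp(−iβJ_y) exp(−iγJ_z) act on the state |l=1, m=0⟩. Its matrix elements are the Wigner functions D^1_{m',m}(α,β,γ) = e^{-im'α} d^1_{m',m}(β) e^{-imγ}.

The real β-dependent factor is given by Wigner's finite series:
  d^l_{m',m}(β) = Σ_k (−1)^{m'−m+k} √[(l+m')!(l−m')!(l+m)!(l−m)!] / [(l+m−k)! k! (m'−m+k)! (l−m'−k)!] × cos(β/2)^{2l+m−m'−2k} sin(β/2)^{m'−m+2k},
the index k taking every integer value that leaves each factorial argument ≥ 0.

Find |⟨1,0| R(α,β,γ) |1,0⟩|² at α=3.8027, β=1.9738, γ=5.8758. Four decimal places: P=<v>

P=0.1538

D^1_{0,0}(3.8027,1.9738,5.8758) = e^{-i·0·3.8027}·d^1_{0,0}(1.9738)·e^{-i·0·5.8758}. Compute d first:
c=cos(1.9738/2)=0.551279, s=sin(1.9738/2)=0.834321; N=√[1·1·1·1]=1.000000
k∈{0,1} keeps every argument non-negative
  k=0: (−1)^0·1.0000/(1)·0.5513^2·0.8343^0 = +0.303908
  k=1: (−1)^1·1.0000/(1)·0.5513^0·0.8343^2 = -0.696092
d^1_{0,0}(1.9738) = +0.303908 -0.696092 = -0.392183
|D^1_{0,0}|² = |d^1_{0,0}(β)|² = (-0.392183)² = 0.153808 (the z-rotation phases have unit modulus)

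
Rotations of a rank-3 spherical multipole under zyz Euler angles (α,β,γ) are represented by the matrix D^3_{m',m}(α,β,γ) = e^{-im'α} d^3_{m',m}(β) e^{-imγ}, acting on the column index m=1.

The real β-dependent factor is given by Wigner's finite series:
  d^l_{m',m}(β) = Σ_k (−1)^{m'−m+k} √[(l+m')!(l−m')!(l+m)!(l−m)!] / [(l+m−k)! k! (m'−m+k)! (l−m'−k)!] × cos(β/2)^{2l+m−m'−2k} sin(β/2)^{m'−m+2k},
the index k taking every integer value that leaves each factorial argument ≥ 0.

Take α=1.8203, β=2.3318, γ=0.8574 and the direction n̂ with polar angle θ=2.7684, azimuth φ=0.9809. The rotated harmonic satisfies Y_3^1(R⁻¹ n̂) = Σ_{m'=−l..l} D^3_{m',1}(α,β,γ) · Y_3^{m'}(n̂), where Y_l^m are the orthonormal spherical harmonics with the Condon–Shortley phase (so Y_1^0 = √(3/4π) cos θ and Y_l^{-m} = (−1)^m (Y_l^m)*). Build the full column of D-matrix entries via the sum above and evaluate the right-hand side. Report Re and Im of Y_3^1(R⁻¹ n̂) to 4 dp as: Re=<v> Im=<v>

Re=-0.0958 Im=0.4256

Need the full column D^3_{m',1} for m'=−3..3 at α=1.8203, β=2.3318, γ=0.8574.
cos(β/2)=0.393923, sin(β/2)=0.919143
d^3_{-3,1}: single k=4 term ⇒ +0.428946;  D = -0.046615-0.426405i
d^3_{-2,1}: k∈[3..4] ⇒ +0.300203 -0.817199 = -0.516996;  D = +0.484147-0.181346i
d^3_{-1,1}: k∈[2..4] ⇒ +0.122058 -0.886026 +0.602975 = -0.160994;  D = -0.091950-0.132152i
d^3_{0,1}: k∈[1..3] ⇒ +0.030202 -0.493284 +0.895197 = +0.432114;  D = +0.282778-0.326741i
d^3_{1,1}: k∈[0..2] ⇒ +0.003737 -0.162744 +0.664520 = +0.505513;  D = -0.452089-0.226183i
d^3_{2,1}: k∈[0..1] ⇒ -0.027570 +0.300203 = +0.272633;  D = -0.058003+0.266391i
d^3_{3,1}: single k=0 term ⇒ +0.078788;  D = +0.078739-0.002766i
Y_3^{m'}(θ=2.7684,φ=0.9809) and Σ D·Y over m':
  (-0.0466-0.4264i)·(-0.0198-0.0040i)  (+0.4841-0.1813i)·(+0.0482+0.1170i)  (-0.0920-0.1322i)·(+0.2186-0.3266i)  (+0.2828-0.3267i)·(-0.4640+0.0000i)  (-0.4521-0.2262i)·(-0.2186-0.3266i)  (-0.0580+0.2664i)·(+0.0482-0.1170i)  (+0.0787-0.0028i)·(+0.0198-0.0040i)
Y_3^1(R⁻¹ n̂) = -0.095833+0.425621i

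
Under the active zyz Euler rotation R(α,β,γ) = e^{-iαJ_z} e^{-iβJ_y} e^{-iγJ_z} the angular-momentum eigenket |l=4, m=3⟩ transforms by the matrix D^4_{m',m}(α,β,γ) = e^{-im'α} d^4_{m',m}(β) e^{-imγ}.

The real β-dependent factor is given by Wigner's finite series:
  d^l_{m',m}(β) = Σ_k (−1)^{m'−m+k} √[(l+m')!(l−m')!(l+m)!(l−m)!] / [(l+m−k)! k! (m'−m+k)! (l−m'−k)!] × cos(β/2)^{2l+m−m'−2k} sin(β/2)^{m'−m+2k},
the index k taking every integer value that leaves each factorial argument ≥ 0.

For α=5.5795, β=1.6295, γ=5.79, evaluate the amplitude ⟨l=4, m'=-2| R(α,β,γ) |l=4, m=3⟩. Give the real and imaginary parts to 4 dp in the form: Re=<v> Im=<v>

D^4_{-2,3}(5.5795,1.6295,5.79) = e^{-i·-2·5.5795}·d^4_{-2,3}(1.6295)·e^{-i·3·5.79}. Compute d first:
With c≡cos(β/2)=0.686050 and s≡sin(β/2)=0.727554, N=[2·720·5040·1]^{1/2}=2693.993318
Admissible k: 5..6 (factorial args all ≥0)
  k=5: (−1)^0·2693.9933/(240)·0.6861^3·0.7276^5 = +0.738890
  k=6: (−1)^1·2693.9933/(720)·0.6861^1·0.7276^7 = -0.276998
d^4_{-2,3}(1.6295) = +0.738890 -0.276998 = +0.461891
Phases: e^{-i·(-2)·5.5795}=+0.162699-0.986676i, e^{-i·(3)·5.79}=+0.091114+0.995840i ⇒ D=+0.460689+0.033313i

Re=0.4607 Im=0.0333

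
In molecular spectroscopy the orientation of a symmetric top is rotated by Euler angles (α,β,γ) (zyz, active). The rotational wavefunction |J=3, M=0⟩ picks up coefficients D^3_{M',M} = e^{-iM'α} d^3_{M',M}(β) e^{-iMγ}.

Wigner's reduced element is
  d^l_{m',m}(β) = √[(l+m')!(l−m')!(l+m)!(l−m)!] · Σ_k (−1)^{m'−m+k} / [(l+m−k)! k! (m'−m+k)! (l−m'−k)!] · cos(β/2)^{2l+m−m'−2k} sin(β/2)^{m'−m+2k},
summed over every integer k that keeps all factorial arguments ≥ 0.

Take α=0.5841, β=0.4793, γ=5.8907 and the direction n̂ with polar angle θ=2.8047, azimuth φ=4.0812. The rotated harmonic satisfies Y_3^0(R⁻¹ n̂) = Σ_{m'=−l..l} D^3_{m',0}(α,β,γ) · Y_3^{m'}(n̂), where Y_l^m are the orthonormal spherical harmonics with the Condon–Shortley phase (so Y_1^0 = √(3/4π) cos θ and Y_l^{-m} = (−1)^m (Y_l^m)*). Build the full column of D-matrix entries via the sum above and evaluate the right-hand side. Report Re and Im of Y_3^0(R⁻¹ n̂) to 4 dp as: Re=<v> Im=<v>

Re=-0.6605 Im=0.0000

Need the full column D^3_{m',0} for m'=−3..3 at α=0.5841, β=0.4793, γ=5.8907.
cos(β/2)=0.971421, sin(β/2)=0.237363
d^3_{-3,0}: single k=3 term ⇒ +0.054825;  D = -0.009896+0.053924i
d^3_{-2,0}: k∈[2..3] ⇒ +0.274799 -0.016407 = +0.258392;  D = +0.101240+0.237733i
d^3_{-1,0}: k∈[1..3] ⇒ +0.711280 -0.127401 +0.002535 = +0.586415;  D = +0.489192+0.323378i
d^3_{0,0}: k∈[0..3] ⇒ +0.840321 -0.451541 +0.026959 -0.000179 = +0.415560;  D = +0.415560+0.000000i
d^3_{1,0}: k∈[0..2] ⇒ -0.711280 +0.127401 -0.002535 = -0.586415;  D = -0.489192+0.323378i
d^3_{2,0}: k∈[0..1] ⇒ +0.274799 -0.016407 = +0.258392;  D = +0.101240-0.237733i
d^3_{3,0}: single k=0 term ⇒ -0.054825;  D = +0.009896+0.053924i
Y_3^{m'}(θ=2.8047,φ=4.0812) and Σ D·Y over m':
  (-0.0099+0.0539i)·(+0.0143+0.0048i)  (+0.1012+0.2377i)·(+0.0320+0.1004i)  (+0.4892+0.3234i)·(-0.2177+0.2979i)  (+0.4156+0.0000i)·(-0.5120+0.0000i)  (-0.4892+0.3234i)·(+0.2177+0.2979i)  (+0.1012-0.2377i)·(+0.0320-0.1004i)  (+0.0099+0.0539i)·(-0.0143+0.0048i)
Y_3^0(R⁻¹ n̂) = -0.660485+0.000000i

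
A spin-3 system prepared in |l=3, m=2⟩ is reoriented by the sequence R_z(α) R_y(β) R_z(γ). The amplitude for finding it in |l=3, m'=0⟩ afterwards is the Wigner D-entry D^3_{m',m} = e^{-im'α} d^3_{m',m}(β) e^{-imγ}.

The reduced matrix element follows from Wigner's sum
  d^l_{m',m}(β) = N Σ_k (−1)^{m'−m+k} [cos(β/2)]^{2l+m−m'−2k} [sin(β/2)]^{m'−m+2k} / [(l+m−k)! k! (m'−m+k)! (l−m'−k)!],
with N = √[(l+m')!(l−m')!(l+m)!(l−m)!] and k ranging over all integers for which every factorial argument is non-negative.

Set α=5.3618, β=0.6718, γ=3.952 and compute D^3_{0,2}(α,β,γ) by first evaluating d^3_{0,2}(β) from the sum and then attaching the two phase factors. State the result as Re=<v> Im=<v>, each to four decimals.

Re=-0.0208 Im=-0.4147

Split into d^3_{0,2}(β=0.6718) × two z-phases.
c=cos(0.6718/2)=0.944114, s=sin(0.6718/2)=0.329619; N=√[6·6·120·1]=65.726707
Admissible k: 2..3 (factorial args all ≥0)
  k=2: (−1)^0·65.7267/(12)·0.9441^4·0.3296^2 = +0.472806
  k=3: (−1)^1·65.7267/(12)·0.9441^2·0.3296^4 = -0.057631
d^3_{0,2}(0.6718) = +0.472806 -0.057631 = +0.415175
Phases: e^{-i·(0)·5.3618}=+1.000000+0.000000i, e^{-i·(2)·3.952}=-0.049998-0.998749i ⇒ D=-0.020758-0.414655i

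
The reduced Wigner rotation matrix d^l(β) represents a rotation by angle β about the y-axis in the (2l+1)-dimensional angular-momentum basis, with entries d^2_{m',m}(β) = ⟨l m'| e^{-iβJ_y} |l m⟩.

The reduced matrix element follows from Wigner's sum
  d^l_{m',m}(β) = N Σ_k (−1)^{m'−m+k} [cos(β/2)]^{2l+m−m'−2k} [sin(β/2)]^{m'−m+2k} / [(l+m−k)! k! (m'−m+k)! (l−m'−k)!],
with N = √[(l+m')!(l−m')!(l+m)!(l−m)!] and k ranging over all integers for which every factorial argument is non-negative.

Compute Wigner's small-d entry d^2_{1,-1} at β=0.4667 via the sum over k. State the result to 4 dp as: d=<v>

d^2_{1,-1}(β=0.4667) via Wigner's sum:
Half-angle: c=0.972897, s=0.231238. N=√(6·1·1·6)=6.000000
k: max(0,(-1)−(1))=0 … min(2+(-1),2−(1))=1
  k=0: (−1)^2·6.0000/(2)·0.9729^2·0.2312^2 = +0.151836
  k=1: (−1)^3·6.0000/(6)·0.9729^0·0.2312^4 = -0.002859
d^2_{1,-1}(0.4667) = +0.151836 -0.002859 = +0.148976

d=0.1490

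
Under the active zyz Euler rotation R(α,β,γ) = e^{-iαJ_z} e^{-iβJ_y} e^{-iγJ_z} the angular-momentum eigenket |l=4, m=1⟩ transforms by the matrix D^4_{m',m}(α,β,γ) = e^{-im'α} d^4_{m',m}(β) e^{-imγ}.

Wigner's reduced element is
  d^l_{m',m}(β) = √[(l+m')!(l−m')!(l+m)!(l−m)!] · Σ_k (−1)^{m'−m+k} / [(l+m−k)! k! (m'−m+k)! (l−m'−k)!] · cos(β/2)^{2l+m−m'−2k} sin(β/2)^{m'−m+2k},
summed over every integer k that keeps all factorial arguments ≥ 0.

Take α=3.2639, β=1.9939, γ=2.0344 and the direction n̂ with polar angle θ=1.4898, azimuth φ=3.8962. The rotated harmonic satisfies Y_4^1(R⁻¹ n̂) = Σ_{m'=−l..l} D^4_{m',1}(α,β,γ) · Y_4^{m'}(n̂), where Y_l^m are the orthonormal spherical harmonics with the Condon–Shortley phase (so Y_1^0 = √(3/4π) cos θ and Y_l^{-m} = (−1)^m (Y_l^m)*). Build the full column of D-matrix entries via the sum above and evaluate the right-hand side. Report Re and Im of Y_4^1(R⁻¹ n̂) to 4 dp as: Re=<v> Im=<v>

Re=-0.1005 Im=-0.0139

Need the full column D^4_{m',1} for m'=−4..4 at α=3.2639, β=1.9939, γ=2.0344.
cos(β/2)=0.542866, sin(β/2)=0.839819
d^4_{-4,1}: single k=5 term ⇒ +0.500151;  D = +0.012815-0.499987i
d^4_{-3,1}: k∈[4..5] ⇒ +0.571523 -0.820674 = -0.249151;  D = -0.024051-0.247988i
d^4_{-2,1}: k∈[3..5] ⇒ +0.394945 -1.417796 +0.678624 = -0.344226;  D = +0.074781+0.336005i
d^4_{-1,1}: k∈[2..5] ⇒ +0.180521 -1.296092 +1.550928 -0.247449 = +0.187908;  D = +0.062895+0.177070i
d^4_{0,1}: k∈[1..4] ⇒ +0.052186 -0.749355 +1.793386 -0.715333 = +0.380883;  D = -0.170321-0.340679i
d^4_{1,1}: k∈[0..3] ⇒ +0.007543 -0.270782 +1.296092 -1.033952 = -0.001099;  D = -0.000608-0.000916i
d^4_{2,1}: k∈[0..2] ⇒ -0.049508 +0.592418 -0.945197 = -0.402287;  D = +0.261681+0.305546i
d^4_{3,1}: k∈[0..1] ⇒ +0.143284 -0.571523 = -0.428238;  D = -0.316162-0.288842i
d^4_{4,1}: single k=0 term ⇒ -0.208985;  D = +0.170336+0.121081i
Y_4^{m'}(θ=1.4898,φ=3.8962) and Σ D·Y over m':
  (+0.0128-0.5000i)·(-0.4334-0.0537i)  (-0.0241-0.2480i)·(+0.0641+0.0771i)  (+0.0748+0.3360i)·(-0.0195+0.3165i)  (+0.0629+0.1771i)·(+0.0821-0.0772i)  (-0.1703-0.3407i)·(+0.2967+0.0000i)  (-0.0006-0.0009i)·(-0.0821-0.0772i)  (+0.2617+0.3055i)·(-0.0195-0.3165i)  (-0.3162-0.2888i)·(-0.0641+0.0771i)  (+0.1703+0.1211i)·(-0.4334+0.0537i)
Y_4^1(R⁻¹ n̂) = -0.100518-0.013902i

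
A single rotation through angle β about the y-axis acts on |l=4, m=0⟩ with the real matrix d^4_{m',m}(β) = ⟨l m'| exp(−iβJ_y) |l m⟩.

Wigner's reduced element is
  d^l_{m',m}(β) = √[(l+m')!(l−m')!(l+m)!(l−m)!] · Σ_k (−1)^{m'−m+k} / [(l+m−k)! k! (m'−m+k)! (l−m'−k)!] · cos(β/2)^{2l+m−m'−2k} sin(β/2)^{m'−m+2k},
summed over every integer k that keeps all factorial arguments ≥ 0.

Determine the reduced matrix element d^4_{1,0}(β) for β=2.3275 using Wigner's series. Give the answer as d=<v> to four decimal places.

d^4_{1,0}(β=2.3275) via Wigner's sum:
With c≡cos(β/2)=0.395899 and s≡sin(β/2)=0.918294, N=[120·6·24·24]^{1/2}=643.987578
Admissible k: 0..3 (factorial args all ≥0)
  k=0: (−1)^1·643.9876/(144)·0.3959^7·0.9183^1 = -0.006260
  k=1: (−1)^2·643.9876/(24)·0.3959^5·0.9183^3 = +0.202084
  k=2: (−1)^3·643.9876/(24)·0.3959^3·0.9183^5 = -1.087246
  k=3: (−1)^4·643.9876/(144)·0.3959^1·0.9183^7 = +0.974927
d^4_{1,0}(2.3275) = -0.006260 +0.202084 -1.087246 +0.974927 = +0.083505

d=0.0835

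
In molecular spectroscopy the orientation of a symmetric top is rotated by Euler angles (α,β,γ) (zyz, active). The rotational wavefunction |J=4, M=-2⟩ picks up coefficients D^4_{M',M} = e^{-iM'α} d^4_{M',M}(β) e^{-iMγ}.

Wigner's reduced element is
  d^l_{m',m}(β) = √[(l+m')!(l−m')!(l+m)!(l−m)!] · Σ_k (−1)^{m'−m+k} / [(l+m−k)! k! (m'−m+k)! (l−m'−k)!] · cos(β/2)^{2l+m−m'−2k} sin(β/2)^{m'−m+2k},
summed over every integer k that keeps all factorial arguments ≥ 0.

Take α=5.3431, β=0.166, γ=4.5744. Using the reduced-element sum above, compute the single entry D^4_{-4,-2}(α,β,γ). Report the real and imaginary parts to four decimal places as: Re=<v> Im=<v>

Re=0.0223 Im=-0.0278

Split into d^4_{-4,-2}(β=0.166) × two z-phases.
With c≡cos(β/2)=0.996557 and s≡sin(β/2)=0.082905, N=[1·40320·2·720]^{1/2}=7619.763776
The bounds max(0,m−m')=2 and min(l+m,l−m')=2 give 1 term
  k=2: (−1)^0·7619.7638/(1440)·0.9966^6·0.0829^2 = +0.035625
d^4_{-4,-2}(0.166) = +0.035625
Attach z-rotation phases: D = e^{-i(-4)(5.3431)}·(+0.035625)·e^{-i(-2)(4.5744)} = +0.022292-0.027789i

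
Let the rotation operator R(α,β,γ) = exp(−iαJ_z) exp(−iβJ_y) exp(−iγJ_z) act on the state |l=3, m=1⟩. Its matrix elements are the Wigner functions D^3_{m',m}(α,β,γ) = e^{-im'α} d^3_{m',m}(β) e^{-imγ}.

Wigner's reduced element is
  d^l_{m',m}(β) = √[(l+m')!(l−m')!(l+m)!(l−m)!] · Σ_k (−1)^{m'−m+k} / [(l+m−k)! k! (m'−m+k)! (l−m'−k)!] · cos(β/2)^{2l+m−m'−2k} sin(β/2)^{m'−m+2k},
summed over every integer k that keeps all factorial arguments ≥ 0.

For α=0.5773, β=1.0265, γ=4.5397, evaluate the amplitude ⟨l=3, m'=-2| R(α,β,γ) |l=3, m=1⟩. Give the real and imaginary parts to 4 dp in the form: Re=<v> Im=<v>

Re=-0.4041 Im=0.1004

Split into d^3_{-2,1}(β=1.0265) × two z-phases.
Half-angle: c=0.871153, s=0.491011. N=√(1·120·24·2)=75.894664
k∈{3,4} keeps every argument non-negative
  k=3: (−1)^0·75.8947/(12)·0.8712^3·0.4910^3 = +0.494980
  k=4: (−1)^1·75.8947/(24)·0.8712^1·0.4910^5 = -0.078623
d^3_{-2,1}(1.0265) = +0.494980 -0.078623 = +0.416357
Phases: e^{-i·(-2)·0.5773}=+0.404284+0.914633i, e^{-i·(1)·4.5397}=-0.171832+0.985126i ⇒ D=-0.404074+0.100387i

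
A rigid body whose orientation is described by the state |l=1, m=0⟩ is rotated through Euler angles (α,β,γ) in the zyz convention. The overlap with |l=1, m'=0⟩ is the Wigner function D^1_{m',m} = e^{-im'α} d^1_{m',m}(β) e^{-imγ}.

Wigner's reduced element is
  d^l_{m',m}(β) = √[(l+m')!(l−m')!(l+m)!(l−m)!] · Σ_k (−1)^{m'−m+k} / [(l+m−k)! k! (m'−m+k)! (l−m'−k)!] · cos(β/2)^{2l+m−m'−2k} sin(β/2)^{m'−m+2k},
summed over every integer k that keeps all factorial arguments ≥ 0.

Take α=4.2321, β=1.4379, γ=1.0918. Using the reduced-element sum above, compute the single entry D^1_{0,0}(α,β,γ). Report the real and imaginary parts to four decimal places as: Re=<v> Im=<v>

Re=0.1325 Im=0.0000

Split into d^1_{0,0}(β=1.4379) × two z-phases.
With c≡cos(β/2)=0.752498 and s≡sin(β/2)=0.658595, N=[1·1·1·1]^{1/2}=1.000000
Admissible k: 0..1 (factorial args all ≥0)
  k=0: (−1)^0·1.0000/(1)·0.7525^2·0.6586^0 = +0.566253
  k=1: (−1)^1·1.0000/(1)·0.7525^0·0.6586^2 = -0.433747
d^1_{0,0}(1.4379) = +0.566253 -0.433747 = +0.132505
D = (+1.000000+0.000000i)·(+0.132505)·(+1.000000+0.000000i) = +0.132505+0.000000i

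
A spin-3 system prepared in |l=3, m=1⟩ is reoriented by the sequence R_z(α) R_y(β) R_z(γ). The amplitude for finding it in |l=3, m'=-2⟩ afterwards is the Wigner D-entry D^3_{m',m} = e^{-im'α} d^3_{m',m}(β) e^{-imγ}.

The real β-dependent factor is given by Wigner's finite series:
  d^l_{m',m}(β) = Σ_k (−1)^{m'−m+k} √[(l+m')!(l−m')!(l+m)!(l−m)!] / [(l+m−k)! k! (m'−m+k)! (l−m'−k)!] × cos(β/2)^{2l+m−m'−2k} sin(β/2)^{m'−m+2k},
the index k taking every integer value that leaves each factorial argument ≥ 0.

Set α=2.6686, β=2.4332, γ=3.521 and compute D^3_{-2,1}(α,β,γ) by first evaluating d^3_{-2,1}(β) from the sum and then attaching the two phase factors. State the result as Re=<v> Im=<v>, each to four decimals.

Re=0.1405 Im=-0.5610

D^3_{-2,1}(2.6686,2.4332,3.521) = e^{-i·-2·2.6686}·d^3_{-2,1}(2.4332)·e^{-i·1·3.521}. Compute d first:
With c≡cos(β/2)=0.346837 and s≡sin(β/2)=0.937926, N=[1·120·24·2]^{1/2}=75.894664
k: max(0,(1)−(-2))=3 … min(3+(1),3−(-2))=4
  k=3: (−1)^0·75.8947/(12)·0.3468^3·0.9379^3 = +0.217726
  k=4: (−1)^1·75.8947/(24)·0.3468^1·0.9379^5 = -0.796099
d^3_{-2,1}(2.4332) = +0.217726 -0.796099 = -0.578373
Attach z-rotation phases: D = e^{-i(-2)(2.6686)}·(-0.578373)·e^{-i(1)(3.521)} = +0.140514-0.561044i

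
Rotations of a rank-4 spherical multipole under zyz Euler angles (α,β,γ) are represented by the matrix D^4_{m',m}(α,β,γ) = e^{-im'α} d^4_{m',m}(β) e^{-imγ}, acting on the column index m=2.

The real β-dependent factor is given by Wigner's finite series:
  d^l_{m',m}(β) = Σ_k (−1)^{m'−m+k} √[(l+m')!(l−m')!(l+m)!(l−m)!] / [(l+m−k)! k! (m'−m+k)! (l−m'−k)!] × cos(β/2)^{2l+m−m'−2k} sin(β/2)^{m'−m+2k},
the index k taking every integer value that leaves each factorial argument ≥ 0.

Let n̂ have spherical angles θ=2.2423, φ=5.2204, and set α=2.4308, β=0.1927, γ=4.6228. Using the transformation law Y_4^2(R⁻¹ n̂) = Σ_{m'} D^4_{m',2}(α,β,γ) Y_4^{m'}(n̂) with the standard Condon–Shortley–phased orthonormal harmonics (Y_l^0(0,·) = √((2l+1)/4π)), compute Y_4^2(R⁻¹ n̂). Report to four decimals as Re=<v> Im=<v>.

Need the full column D^4_{m',2} for m'=−4..4 at α=2.4308, β=0.1927, γ=4.6228.
cos(β/2)=0.995362, sin(β/2)=0.096201
d^4_{-4,2}: single k=6 term ⇒ +0.000004;  D = +0.000004+0.000002i
d^4_{-3,2}: k∈[5..6] ⇒ +0.000091 -0.000000 = +0.000091;  D = -0.000034-0.000084i
d^4_{-2,2}: k∈[4..6] ⇒ +0.001261 -0.000009 +0.000000 = +0.001252;  D = -0.000404+0.001185i
d^4_{-1,2}: k∈[3..5] ⇒ +0.012302 -0.000172 +0.000000 = +0.012129;  D = +0.010455-0.006149i
d^4_{0,2}: k∈[2..4] ⇒ +0.085382 -0.002127 +0.000007 = +0.083263;  D = -0.081930-0.014839i
d^4_{1,2}: k∈[1..3] ⇒ +0.395078 -0.018452 +0.000115 = +0.376741;  D = +0.237134+0.292748i
d^4_{2,2}: k∈[0..2] ⇒ +0.963492 -0.108001 +0.001261 = +0.856753;  D = +0.025670-0.856368i
d^4_{3,2}: k∈[0..1] ⇒ -0.348426 +0.009764 = -0.338662;  D = +0.228546-0.249918i
d^4_{4,2}: single k=0 term ⇒ +0.047624;  D = +0.047286-0.005665i
Y_4^{m'}(θ=2.2423,φ=5.2204) and Σ D·Y over m':
  (+0.0000+0.0000i)·(-0.0740-0.1489i)  (-0.0000-0.0001i)·(+0.3733+0.0175i)  (-0.0004+0.0012i)·(-0.1846+0.2980i)  (+0.0105-0.0061i)·(+0.0325+0.0585i)  (-0.0819-0.0148i)·(-0.3563+0.0000i)  (+0.2371+0.2927i)·(-0.0325+0.0585i)  (+0.0257-0.8564i)·(-0.1846-0.2980i)  (+0.2285-0.2499i)·(-0.3733+0.0175i)  (+0.0473-0.0057i)·(-0.0740+0.1489i)
Y_4^2(R⁻¹ n̂) = -0.338728+0.264870i

Re=-0.3387 Im=0.2649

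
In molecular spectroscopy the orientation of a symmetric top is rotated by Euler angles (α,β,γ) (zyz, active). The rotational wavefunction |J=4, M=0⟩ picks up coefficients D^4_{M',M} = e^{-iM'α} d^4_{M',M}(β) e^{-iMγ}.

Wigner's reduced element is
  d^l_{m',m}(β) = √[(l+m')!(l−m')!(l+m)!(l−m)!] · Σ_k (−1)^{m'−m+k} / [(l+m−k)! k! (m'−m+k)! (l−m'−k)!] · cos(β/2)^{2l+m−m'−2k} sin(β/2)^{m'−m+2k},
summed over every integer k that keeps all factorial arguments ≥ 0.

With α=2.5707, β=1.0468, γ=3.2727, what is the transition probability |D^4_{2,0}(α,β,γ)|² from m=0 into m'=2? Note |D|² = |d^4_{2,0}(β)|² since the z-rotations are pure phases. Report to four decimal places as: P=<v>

Split into d^4_{2,0}(β=1.0468) × two z-phases.
Half-angle: c=0.866125, s=0.499828. N=√(720·2·24·24)=910.735966
k∈{0,1,2} keeps every argument non-negative
  k=0: (−1)^2·910.7360/(96)·0.8661^6·0.4998^2 = +1.000564
  k=1: (−1)^3·910.7360/(36)·0.8661^4·0.4998^4 = -0.888574
  k=2: (−1)^4·910.7360/(96)·0.8661^2·0.4998^6 = +0.110970
d^4_{2,0}(1.0468) = +1.000564 -0.888574 +0.110970 = +0.222960
|D^4_{2,0}|² = |d^4_{2,0}(β)|² = (+0.222960)² = 0.049711 (the z-rotation phases have unit modulus)

P=0.0497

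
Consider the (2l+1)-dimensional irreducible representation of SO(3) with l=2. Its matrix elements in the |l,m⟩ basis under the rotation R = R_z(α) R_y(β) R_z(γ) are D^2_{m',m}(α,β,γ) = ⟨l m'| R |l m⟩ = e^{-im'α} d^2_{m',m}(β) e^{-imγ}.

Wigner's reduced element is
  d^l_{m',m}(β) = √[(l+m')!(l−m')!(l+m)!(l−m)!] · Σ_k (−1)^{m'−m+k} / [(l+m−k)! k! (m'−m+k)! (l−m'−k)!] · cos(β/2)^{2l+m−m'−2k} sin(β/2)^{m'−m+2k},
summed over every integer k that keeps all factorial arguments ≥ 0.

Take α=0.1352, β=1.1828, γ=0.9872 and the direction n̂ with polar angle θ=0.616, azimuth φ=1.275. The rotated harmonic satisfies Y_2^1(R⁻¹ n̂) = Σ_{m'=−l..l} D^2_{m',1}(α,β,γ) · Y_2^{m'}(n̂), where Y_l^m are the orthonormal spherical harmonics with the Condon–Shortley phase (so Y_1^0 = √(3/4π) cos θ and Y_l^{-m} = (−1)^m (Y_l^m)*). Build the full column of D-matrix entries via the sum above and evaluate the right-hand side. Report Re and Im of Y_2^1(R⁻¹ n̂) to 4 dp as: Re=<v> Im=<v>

Need the full column D^2_{m',1} for m'=−2..2 at α=0.1352, β=1.1828, γ=0.9872.
cos(β/2)=0.830161, sin(β/2)=0.557524
d^2_{-2,1}: single k=3 term ⇒ +0.287728;  D = +0.216922-0.189030i
d^2_{-1,1}: k∈[2..3] ⇒ +0.642647 -0.096617 = +0.546030;  D = +0.359550-0.410942i
d^2_{0,1}: k∈[1..2] ⇒ +0.781315 -0.352394 = +0.428921;  D = +0.236348-0.357929i
d^2_{1,1}: k∈[0..1] ⇒ +0.474951 -0.642647 = -0.167696;  D = -0.072700+0.151118i
d^2_{2,1}: single k=0 term ⇒ -0.637941;  D = -0.196550+0.606907i
Y_2^{m'}(θ=0.616,φ=1.275) and Σ D·Y over m':
  (+0.2169-0.1890i)·(-0.1070-0.0719i)  (+0.3595-0.4109i)·(+0.1062-0.3485i)  (+0.2363-0.3579i)·(+0.3149+0.0000i)  (-0.0727+0.1511i)·(-0.1062-0.3485i)  (-0.1966+0.6069i)·(-0.1070+0.0719i)
Y_2^1(R⁻¹ n̂) = -0.029628-0.346838i

Re=-0.0296 Im=-0.3468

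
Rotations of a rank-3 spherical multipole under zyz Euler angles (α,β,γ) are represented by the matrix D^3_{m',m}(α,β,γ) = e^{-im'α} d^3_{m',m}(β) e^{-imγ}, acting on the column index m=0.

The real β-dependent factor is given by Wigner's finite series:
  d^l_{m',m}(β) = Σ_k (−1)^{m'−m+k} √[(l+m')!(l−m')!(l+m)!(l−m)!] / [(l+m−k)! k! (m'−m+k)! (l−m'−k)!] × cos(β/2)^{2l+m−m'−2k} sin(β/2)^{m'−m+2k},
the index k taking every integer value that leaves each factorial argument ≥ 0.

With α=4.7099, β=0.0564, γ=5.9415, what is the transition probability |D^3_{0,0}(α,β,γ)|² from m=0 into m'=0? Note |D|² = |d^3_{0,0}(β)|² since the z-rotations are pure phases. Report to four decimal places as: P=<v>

P=0.9810

Split into d^3_{0,0}(β=0.0564) × two z-phases.
c=cos(0.0564/2)=0.999602, s=sin(0.0564/2)=0.028196; N=√[6·6·6·6]=36.000000
k∈{0,1,2,3} keeps every argument non-negative
  k=0: (−1)^0·36.0000/(36)·0.9996^6·0.0282^0 = +0.997617
  k=1: (−1)^1·36.0000/(4)·0.9996^4·0.0282^2 = -0.007144
  k=2: (−1)^2·36.0000/(4)·0.9996^2·0.0282^4 = +0.000006
  k=3: (−1)^3·36.0000/(36)·0.9996^0·0.0282^6 = -0.000000
d^3_{0,0}(0.0564) = +0.997617 -0.007144 +0.000006 -0.000000 = +0.990479
|D^3_{0,0}|² = |d^3_{0,0}(β)|² = (+0.990479)² = 0.981048 (the z-rotation phases have unit modulus)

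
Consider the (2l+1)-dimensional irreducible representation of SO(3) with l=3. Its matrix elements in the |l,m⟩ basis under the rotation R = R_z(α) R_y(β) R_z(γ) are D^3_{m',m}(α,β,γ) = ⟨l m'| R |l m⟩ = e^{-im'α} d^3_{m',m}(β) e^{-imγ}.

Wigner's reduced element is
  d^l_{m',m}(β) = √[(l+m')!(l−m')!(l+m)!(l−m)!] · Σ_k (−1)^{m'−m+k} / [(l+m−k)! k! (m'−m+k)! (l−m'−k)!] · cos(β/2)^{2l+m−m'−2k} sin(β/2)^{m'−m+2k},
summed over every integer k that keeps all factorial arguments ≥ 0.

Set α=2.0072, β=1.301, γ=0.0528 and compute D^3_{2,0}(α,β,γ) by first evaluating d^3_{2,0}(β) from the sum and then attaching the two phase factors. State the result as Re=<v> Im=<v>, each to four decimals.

Re=-0.2179 Im=0.2598

Split into d^3_{2,0}(β=1.301) × two z-phases.
c=cos(1.301/2)=0.795781, s=sin(1.301/2)=0.605584; N=√[120·1·6·6]=65.726707
k: max(0,(0)−(2))=0 … min(3+(0),3−(2))=1
  k=0: (−1)^2·65.7267/(12)·0.7958^4·0.6056^2 = +0.805535
  k=1: (−1)^3·65.7267/(12)·0.7958^2·0.6056^4 = -0.466494
d^3_{2,0}(1.301) = +0.805535 -0.466494 = +0.339041
Phases: e^{-i·(2)·2.0072}=-0.642678+0.766136i, e^{-i·(0)·0.0528}=+1.000000+0.000000i ⇒ D=-0.217894+0.259751i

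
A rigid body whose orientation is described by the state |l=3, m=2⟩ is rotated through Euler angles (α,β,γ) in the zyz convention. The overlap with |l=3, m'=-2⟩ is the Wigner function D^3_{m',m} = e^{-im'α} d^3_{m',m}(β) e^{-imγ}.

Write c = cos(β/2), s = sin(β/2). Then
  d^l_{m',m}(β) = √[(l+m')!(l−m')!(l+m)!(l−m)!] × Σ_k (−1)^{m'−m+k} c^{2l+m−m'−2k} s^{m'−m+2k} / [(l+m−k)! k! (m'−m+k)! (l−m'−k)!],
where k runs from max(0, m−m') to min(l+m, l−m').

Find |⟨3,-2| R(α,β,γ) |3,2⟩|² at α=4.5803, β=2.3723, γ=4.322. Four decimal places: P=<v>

P=0.0131

D^3_{-2,2}(4.5803,2.3723,4.322) = e^{-i·-2·4.5803}·d^3_{-2,2}(2.3723)·e^{-i·2·4.322}. Compute d first:
Half-angle: c=0.375231, s=0.926931. N=√(1·120·120·1)=120.000000
k∈{4,5} keeps every argument non-negative
  k=4: (−1)^0·120.0000/(24)·0.3752^2·0.9269^4 = +0.519707
  k=5: (−1)^1·120.0000/(120)·0.3752^0·0.9269^6 = -0.634286
d^3_{-2,2}(2.3723) = +0.519707 -0.634286 = -0.114579
|D^3_{-2,2}|² = |d^3_{-2,2}(β)|² = (-0.114579)² = 0.013128 (the z-rotation phases have unit modulus)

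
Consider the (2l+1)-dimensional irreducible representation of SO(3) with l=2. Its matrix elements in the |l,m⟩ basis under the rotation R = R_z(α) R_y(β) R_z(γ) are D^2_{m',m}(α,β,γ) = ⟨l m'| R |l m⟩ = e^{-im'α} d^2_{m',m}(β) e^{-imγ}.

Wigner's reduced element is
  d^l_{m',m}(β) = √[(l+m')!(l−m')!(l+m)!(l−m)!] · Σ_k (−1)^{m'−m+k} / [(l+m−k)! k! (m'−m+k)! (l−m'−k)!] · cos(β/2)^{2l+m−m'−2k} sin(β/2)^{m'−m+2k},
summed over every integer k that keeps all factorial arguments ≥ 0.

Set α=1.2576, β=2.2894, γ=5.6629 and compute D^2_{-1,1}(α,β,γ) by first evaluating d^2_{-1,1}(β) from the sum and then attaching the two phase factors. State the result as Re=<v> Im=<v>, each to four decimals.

D^2_{-1,1}(1.2576,2.2894,5.6629) = e^{-i·-1·1.2576}·d^2_{-1,1}(2.2894)·e^{-i·1·5.6629}. Compute d first:
With c≡cos(β/2)=0.413319 and s≡sin(β/2)=0.910586, N=[1·6·6·1]^{1/2}=6.000000
The bounds max(0,m−m')=2 and min(l+m,l−m')=3 give 2 terms
  k=2: (−1)^0·6.0000/(2)·0.4133^2·0.9106^2 = +0.424947
  k=3: (−1)^1·6.0000/(6)·0.4133^0·0.9106^4 = -0.687518
d^2_{-1,1}(2.2894) = +0.424947 -0.687518 = -0.262571
Phases: e^{-i·(-1)·1.2576}=+0.308101+0.951354i, e^{-i·(1)·5.6629}=+0.813713+0.581267i ⇒ D=+0.079371-0.250287i

Re=0.0794 Im=-0.2503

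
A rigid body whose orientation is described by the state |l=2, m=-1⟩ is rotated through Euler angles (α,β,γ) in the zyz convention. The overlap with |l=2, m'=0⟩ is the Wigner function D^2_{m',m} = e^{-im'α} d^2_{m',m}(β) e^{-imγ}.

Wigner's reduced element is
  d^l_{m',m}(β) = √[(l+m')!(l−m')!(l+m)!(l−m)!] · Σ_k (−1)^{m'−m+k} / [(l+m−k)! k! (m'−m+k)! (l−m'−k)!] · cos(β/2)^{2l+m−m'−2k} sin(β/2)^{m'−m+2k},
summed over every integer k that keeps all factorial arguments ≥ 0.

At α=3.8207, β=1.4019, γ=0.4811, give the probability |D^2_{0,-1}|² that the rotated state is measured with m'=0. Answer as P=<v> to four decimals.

First d^2_{0,-1}(β=1.4019), then the phase factors e^{-i(0)α} and e^{-i(-1)γ}:
Half-angle: c=0.764230, s=0.644944. N=√(2·2·1·6)=4.898979
k∈{0,1} keeps every argument non-negative
  k=0: (−1)^1·4.8990/(2)·0.7642^3·0.6449^1 = -0.705131
  k=1: (−1)^2·4.8990/(2)·0.7642^1·0.6449^3 = +0.502187
d^2_{0,-1}(1.4019) = -0.705131 +0.502187 = -0.202943
|D^2_{0,-1}|² = |d^2_{0,-1}(β)|² = (-0.202943)² = 0.041186 (the z-rotation phases have unit modulus)

P=0.0412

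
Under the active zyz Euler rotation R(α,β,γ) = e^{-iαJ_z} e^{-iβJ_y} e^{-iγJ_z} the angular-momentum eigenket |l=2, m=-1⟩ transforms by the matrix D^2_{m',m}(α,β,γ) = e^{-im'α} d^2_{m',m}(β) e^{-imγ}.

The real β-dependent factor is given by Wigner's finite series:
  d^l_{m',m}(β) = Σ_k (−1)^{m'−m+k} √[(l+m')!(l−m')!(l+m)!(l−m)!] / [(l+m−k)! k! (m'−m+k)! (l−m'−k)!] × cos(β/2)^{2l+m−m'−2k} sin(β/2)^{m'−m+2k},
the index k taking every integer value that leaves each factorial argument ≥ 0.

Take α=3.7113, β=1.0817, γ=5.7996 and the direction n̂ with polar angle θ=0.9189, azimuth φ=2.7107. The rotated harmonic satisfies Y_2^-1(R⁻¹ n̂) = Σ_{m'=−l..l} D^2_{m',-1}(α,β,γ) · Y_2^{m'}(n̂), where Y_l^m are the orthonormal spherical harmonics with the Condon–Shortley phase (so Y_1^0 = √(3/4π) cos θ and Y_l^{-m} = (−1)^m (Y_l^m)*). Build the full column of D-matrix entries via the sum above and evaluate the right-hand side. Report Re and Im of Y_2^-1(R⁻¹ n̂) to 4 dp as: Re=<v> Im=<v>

Re=0.0079 Im=0.3835

Need the full column D^2_{m',-1} for m'=−2..2 at α=3.7113, β=1.0817, γ=5.7996.
cos(β/2)=0.857271, sin(β/2)=0.514865
d^2_{-2,-1}: single k=1 term ⇒ +0.648751;  D = +0.514163+0.395619i
d^2_{-1,-1}: k∈[0..1] ⇒ +0.540099 -0.584446 = -0.044347;  D = +0.044183+0.003815i
d^2_{0,-1}: k∈[0..1] ⇒ -0.794555 +0.286598 = -0.507956;  D = -0.449711+0.236178i
d^2_{1,-1}: k∈[0..1] ⇒ +0.584446 -0.070270 = +0.514175;  D = -0.254369+0.446848i
d^2_{2,-1}: single k=0 term ⇒ -0.234007;  D = +0.012210+0.233688i
Y_2^{m'}(θ=0.9189,φ=2.7107) and Σ D·Y over m':
  (+0.5142+0.3956i)·(+0.1589+0.1853i)  (+0.0442+0.0038i)·(-0.3385-0.1556i)  (-0.4497+0.2362i)·(+0.0329+0.0000i)  (-0.2544+0.4468i)·(+0.3385-0.1556i)  (+0.0122+0.2337i)·(+0.1589-0.1853i)
Y_2^-1(R⁻¹ n̂) = +0.007934+0.383464i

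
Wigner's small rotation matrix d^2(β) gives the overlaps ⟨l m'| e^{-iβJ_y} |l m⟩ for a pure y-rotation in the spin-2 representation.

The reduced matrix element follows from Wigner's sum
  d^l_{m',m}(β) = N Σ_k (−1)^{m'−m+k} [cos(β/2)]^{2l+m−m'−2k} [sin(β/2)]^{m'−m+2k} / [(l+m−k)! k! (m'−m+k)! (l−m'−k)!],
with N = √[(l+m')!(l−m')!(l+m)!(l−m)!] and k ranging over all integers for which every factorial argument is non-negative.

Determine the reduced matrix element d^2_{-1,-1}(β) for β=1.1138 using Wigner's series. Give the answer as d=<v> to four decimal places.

d^2_{-1,-1}(β=1.1138) via Wigner's sum:
Half-angle: c=0.848898, s=0.528557. N=√(1·6·1·6)=6.000000
The bounds max(0,m−m')=0 and min(l+m,l−m')=1 give 2 terms
  k=0: (−1)^0·6.0000/(6)·0.8489^4·0.5286^0 = +0.519304
  k=1: (−1)^1·6.0000/(2)·0.8489^2·0.5286^2 = -0.603971
d^2_{-1,-1}(1.1138) = +0.519304 -0.603971 = -0.084667

d=-0.0847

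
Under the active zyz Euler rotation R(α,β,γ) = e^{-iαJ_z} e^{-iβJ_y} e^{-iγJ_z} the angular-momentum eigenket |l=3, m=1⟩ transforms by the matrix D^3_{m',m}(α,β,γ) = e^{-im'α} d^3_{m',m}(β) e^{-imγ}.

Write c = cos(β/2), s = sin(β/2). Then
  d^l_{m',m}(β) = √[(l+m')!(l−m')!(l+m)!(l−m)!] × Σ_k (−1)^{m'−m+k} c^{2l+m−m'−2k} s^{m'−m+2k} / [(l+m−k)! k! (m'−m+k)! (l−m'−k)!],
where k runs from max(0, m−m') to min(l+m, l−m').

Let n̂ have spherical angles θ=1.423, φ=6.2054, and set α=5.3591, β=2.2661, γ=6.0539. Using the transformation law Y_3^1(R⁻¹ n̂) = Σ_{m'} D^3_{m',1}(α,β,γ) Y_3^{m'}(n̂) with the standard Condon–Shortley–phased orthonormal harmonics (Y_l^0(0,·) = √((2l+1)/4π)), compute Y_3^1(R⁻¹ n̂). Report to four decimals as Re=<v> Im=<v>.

Need the full column D^3_{m',1} for m'=−3..3 at α=5.3591, β=2.2661, γ=6.0539.
cos(β/2)=0.423899, sin(β/2)=0.905709
d^3_{-3,1}: single k=4 term ⇒ +0.468302;  D = -0.386871-0.263891i
d^3_{-2,1}: k∈[3..4] ⇒ +0.357919 -0.816971 = -0.459052;  D = +0.022067+0.458522i
d^3_{-1,1}: k∈[2..4] ⇒ +0.158921 -0.967321 +0.551992 = -0.256409;  D = -0.196969+0.164161i
d^3_{0,1}: k∈[1..3] ⇒ +0.042943 -0.588121 +0.894947 = +0.349770;  D = +0.340616+0.079496i
d^3_{1,1}: k∈[0..2] ⇒ +0.005802 -0.211894 +0.725491 = +0.519399;  D = +0.210569+0.474801i
d^3_{2,1}: k∈[0..1] ⇒ -0.039201 +0.357919 = +0.318718;  D = -0.154661+0.278677i
d^3_{3,1}: single k=0 term ⇒ +0.102583;  D = -0.101578+0.014320i
Y_3^{m'}(θ=1.423,φ=6.2054) and Σ D·Y over m':
  (-0.3869-0.2639i)·(+0.3928+0.0934i)  (+0.0221+0.4585i)·(+0.1455+0.0228i)  (-0.1970+0.1642i)·(-0.2841-0.0221i)  (+0.3406+0.0795i)·(-0.1589+0.0000i)  (+0.2106+0.4748i)·(+0.2841-0.0221i)  (-0.1547+0.2787i)·(+0.1455-0.0228i)  (-0.1016+0.0143i)·(-0.3928+0.0934i)
Y_3^1(R⁻¹ n̂) = -0.036326+0.031714i

Re=-0.0363 Im=0.0317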